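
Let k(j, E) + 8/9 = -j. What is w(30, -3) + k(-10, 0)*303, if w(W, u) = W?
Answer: 8372/3 ≈ 2790.7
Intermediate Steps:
k(j, E) = -8/9 - j
w(30, -3) + k(-10, 0)*303 = 30 + (-8/9 - 1*(-10))*303 = 30 + (-8/9 + 10)*303 = 30 + (82/9)*303 = 30 + 8282/3 = 8372/3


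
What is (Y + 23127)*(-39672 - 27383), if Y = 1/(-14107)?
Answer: -21876867288340/14107 ≈ -1.5508e+9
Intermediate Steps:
Y = -1/14107 ≈ -7.0887e-5
(Y + 23127)*(-39672 - 27383) = (-1/14107 + 23127)*(-39672 - 27383) = (326252588/14107)*(-67055) = -21876867288340/14107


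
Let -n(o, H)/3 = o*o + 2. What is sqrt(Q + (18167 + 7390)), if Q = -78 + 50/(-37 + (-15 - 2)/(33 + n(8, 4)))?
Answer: sqrt(59018556711)/1522 ≈ 159.62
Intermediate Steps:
n(o, H) = -6 - 3*o**2 (n(o, H) = -3*(o*o + 2) = -3*(o**2 + 2) = -3*(2 + o**2) = -6 - 3*o**2)
Q = -241557/3044 (Q = -78 + 50/(-37 + (-15 - 2)/(33 + (-6 - 3*8**2))) = -78 + 50/(-37 - 17/(33 + (-6 - 3*64))) = -78 + 50/(-37 - 17/(33 + (-6 - 192))) = -78 + 50/(-37 - 17/(33 - 198)) = -78 + 50/(-37 - 17/(-165)) = -78 + 50/(-37 - 17*(-1/165)) = -78 + 50/(-37 + 17/165) = -78 + 50/(-6088/165) = -78 + 50*(-165/6088) = -78 - 4125/3044 = -241557/3044 ≈ -79.355)
sqrt(Q + (18167 + 7390)) = sqrt(-241557/3044 + (18167 + 7390)) = sqrt(-241557/3044 + 25557) = sqrt(77553951/3044) = sqrt(59018556711)/1522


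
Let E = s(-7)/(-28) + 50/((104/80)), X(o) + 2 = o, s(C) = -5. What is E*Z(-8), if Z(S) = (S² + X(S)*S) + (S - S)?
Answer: 506340/91 ≈ 5564.2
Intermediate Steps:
X(o) = -2 + o
Z(S) = S² + S*(-2 + S) (Z(S) = (S² + (-2 + S)*S) + (S - S) = (S² + S*(-2 + S)) + 0 = S² + S*(-2 + S))
E = 14065/364 (E = -5/(-28) + 50/((104/80)) = -5*(-1/28) + 50/((104*(1/80))) = 5/28 + 50/(13/10) = 5/28 + 50*(10/13) = 5/28 + 500/13 = 14065/364 ≈ 38.640)
E*Z(-8) = 14065*(2*(-8)*(-1 - 8))/364 = 14065*(2*(-8)*(-9))/364 = (14065/364)*144 = 506340/91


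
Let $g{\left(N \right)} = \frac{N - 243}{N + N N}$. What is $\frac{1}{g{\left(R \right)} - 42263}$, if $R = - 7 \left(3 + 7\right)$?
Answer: $- \frac{4830}{204130603} \approx -2.3661 \cdot 10^{-5}$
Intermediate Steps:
$R = -70$ ($R = \left(-7\right) 10 = -70$)
$g{\left(N \right)} = \frac{-243 + N}{N + N^{2}}$
$\frac{1}{g{\left(R \right)} - 42263} = \frac{1}{\frac{-243 - 70}{\left(-70\right) \left(1 - 70\right)} - 42263} = \frac{1}{\left(- \frac{1}{70}\right) \frac{1}{-69} \left(-313\right) - 42263} = \frac{1}{\left(- \frac{1}{70}\right) \left(- \frac{1}{69}\right) \left(-313\right) - 42263} = \frac{1}{- \frac{313}{4830} - 42263} = \frac{1}{- \frac{204130603}{4830}} = - \frac{4830}{204130603}$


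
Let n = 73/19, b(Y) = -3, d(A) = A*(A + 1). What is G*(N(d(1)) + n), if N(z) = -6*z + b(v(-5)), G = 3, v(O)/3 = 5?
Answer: -636/19 ≈ -33.474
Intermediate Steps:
v(O) = 15 (v(O) = 3*5 = 15)
d(A) = A*(1 + A)
n = 73/19 (n = 73*(1/19) = 73/19 ≈ 3.8421)
N(z) = -3 - 6*z (N(z) = -6*z - 3 = -3 - 6*z)
G*(N(d(1)) + n) = 3*((-3 - 6*(1 + 1)) + 73/19) = 3*((-3 - 6*2) + 73/19) = 3*((-3 - 12) + 73/19) = 3*(-15 + 73/19) = 3*(-212/19) = -636/19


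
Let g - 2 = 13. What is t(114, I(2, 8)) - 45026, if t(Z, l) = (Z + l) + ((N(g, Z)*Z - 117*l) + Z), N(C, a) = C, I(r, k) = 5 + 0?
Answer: -43668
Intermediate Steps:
g = 15 (g = 2 + 13 = 15)
I(r, k) = 5
t(Z, l) = -116*l + 17*Z (t(Z, l) = (Z + l) + ((15*Z - 117*l) + Z) = (Z + l) + ((-117*l + 15*Z) + Z) = (Z + l) + (-117*l + 16*Z) = -116*l + 17*Z)
t(114, I(2, 8)) - 45026 = (-116*5 + 17*114) - 45026 = (-580 + 1938) - 45026 = 1358 - 45026 = -43668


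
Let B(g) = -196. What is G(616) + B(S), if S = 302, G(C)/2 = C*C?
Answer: 758716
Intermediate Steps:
G(C) = 2*C² (G(C) = 2*(C*C) = 2*C²)
G(616) + B(S) = 2*616² - 196 = 2*379456 - 196 = 758912 - 196 = 758716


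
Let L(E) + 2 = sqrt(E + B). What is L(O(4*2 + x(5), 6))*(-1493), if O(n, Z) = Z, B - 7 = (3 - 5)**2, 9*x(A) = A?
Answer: 2986 - 1493*sqrt(17) ≈ -3169.8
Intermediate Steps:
x(A) = A/9
B = 11 (B = 7 + (3 - 5)**2 = 7 + (-2)**2 = 7 + 4 = 11)
L(E) = -2 + sqrt(11 + E) (L(E) = -2 + sqrt(E + 11) = -2 + sqrt(11 + E))
L(O(4*2 + x(5), 6))*(-1493) = (-2 + sqrt(11 + 6))*(-1493) = (-2 + sqrt(17))*(-1493) = 2986 - 1493*sqrt(17)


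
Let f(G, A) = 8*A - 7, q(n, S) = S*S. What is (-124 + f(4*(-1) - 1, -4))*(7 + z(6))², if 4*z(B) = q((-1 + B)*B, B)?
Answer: -41728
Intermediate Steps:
q(n, S) = S²
z(B) = B²/4
f(G, A) = -7 + 8*A
(-124 + f(4*(-1) - 1, -4))*(7 + z(6))² = (-124 + (-7 + 8*(-4)))*(7 + (¼)*6²)² = (-124 + (-7 - 32))*(7 + (¼)*36)² = (-124 - 39)*(7 + 9)² = -163*16² = -163*256 = -41728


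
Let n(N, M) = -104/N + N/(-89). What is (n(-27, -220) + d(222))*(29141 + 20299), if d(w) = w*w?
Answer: 1951881921760/801 ≈ 2.4368e+9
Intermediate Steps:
d(w) = w**2
n(N, M) = -104/N - N/89 (n(N, M) = -104/N + N*(-1/89) = -104/N - N/89)
(n(-27, -220) + d(222))*(29141 + 20299) = ((-104/(-27) - 1/89*(-27)) + 222**2)*(29141 + 20299) = ((-104*(-1/27) + 27/89) + 49284)*49440 = ((104/27 + 27/89) + 49284)*49440 = (9985/2403 + 49284)*49440 = (118439437/2403)*49440 = 1951881921760/801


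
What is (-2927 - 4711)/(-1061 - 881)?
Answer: 3819/971 ≈ 3.9331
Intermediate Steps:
(-2927 - 4711)/(-1061 - 881) = -7638/(-1942) = -7638*(-1/1942) = 3819/971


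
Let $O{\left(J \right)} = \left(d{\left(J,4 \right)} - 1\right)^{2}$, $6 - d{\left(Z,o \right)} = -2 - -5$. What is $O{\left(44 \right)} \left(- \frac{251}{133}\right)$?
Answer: $- \frac{1004}{133} \approx -7.5489$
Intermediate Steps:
$d{\left(Z,o \right)} = 3$ ($d{\left(Z,o \right)} = 6 - \left(-2 - -5\right) = 6 - \left(-2 + 5\right) = 6 - 3 = 3$)
$O{\left(J \right)} = 4$ ($O{\left(J \right)} = \left(3 - 1\right)^{2} = 2^{2} = 4$)
$O{\left(44 \right)} \left(- \frac{251}{133}\right) = 4 \left(- \frac{251}{133}\right) = - \frac{1004}{133}$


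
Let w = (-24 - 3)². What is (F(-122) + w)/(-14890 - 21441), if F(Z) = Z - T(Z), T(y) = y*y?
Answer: 14277/36331 ≈ 0.39297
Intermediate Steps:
T(y) = y²
w = 729 (w = (-27)² = 729)
F(Z) = Z - Z²
(F(-122) + w)/(-14890 - 21441) = (-122*(1 - 1*(-122)) + 729)/(-14890 - 21441) = (-122*(1 + 122) + 729)/(-36331) = (-122*123 + 729)*(-1/36331) = (-15006 + 729)*(-1/36331) = -14277*(-1/36331) = 14277/36331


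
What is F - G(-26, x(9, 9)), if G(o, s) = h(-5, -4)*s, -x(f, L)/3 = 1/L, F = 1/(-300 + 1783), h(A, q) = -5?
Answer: -7412/4449 ≈ -1.6660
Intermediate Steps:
F = 1/1483 ≈ 0.00067431
x(f, L) = -3/L
G(o, s) = -5*s
F - G(-26, x(9, 9)) = 1/1483 - (-5)*(-3/9) = 1/1483 - (-5)*(-3*⅑) = 1/1483 - (-5)*(-1)/3 = 1/1483 - 1*5/3 = 1/1483 - 5/3 = -7412/4449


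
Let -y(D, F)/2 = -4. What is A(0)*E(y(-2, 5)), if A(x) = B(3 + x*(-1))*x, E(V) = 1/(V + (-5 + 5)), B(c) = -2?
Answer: 0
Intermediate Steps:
y(D, F) = 8 (y(D, F) = -2*(-4) = 8)
E(V) = 1/V (E(V) = 1/(V + 0) = 1/V)
A(x) = -2*x
A(0)*E(y(-2, 5)) = -2*0/8 = 0*(⅛) = 0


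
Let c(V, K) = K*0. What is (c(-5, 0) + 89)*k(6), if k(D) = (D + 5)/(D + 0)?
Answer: 979/6 ≈ 163.17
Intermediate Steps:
c(V, K) = 0
k(D) = (5 + D)/D
(c(-5, 0) + 89)*k(6) = (0 + 89)*((5 + 6)/6) = 89*((⅙)*11) = 89*(11/6) = 979/6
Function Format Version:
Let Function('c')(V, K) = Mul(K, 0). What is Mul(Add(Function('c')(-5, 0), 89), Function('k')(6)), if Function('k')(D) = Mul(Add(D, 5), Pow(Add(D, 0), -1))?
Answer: Rational(979, 6) ≈ 163.17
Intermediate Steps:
Function('c')(V, K) = 0
Function('k')(D) = Mul(Pow(D, -1), Add(5, D)) (Function('k')(D) = Mul(Add(5, D), Pow(D, -1)) = Mul(Pow(D, -1), Add(5, D)))
Mul(Add(Function('c')(-5, 0), 89), Function('k')(6)) = Mul(Add(0, 89), Mul(Pow(6, -1), Add(5, 6))) = Mul(89, Mul(Rational(1, 6), 11)) = Mul(89, Rational(11, 6)) = Rational(979, 6)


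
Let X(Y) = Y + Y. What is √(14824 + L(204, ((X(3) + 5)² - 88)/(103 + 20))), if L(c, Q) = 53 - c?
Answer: √14673 ≈ 121.13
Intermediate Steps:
X(Y) = 2*Y
√(14824 + L(204, ((X(3) + 5)² - 88)/(103 + 20))) = √(14824 + (53 - 1*204)) = √(14824 + (53 - 204)) = √(14824 - 151) = √14673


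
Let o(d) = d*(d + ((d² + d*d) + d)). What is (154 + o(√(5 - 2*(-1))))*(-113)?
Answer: -18984 - 1582*√7 ≈ -23170.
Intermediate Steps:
o(d) = d*(2*d + 2*d²) (o(d) = d*(d + ((d² + d²) + d)) = d*(d + (2*d² + d)) = d*(d + (d + 2*d²)) = d*(2*d + 2*d²))
(154 + o(√(5 - 2*(-1))))*(-113) = (154 + 2*(√(5 - 2*(-1)))²*(1 + √(5 - 2*(-1))))*(-113) = (154 + 2*(√(5 + 2))²*(1 + √(5 + 2)))*(-113) = (154 + 2*(√7)²*(1 + √7))*(-113) = (154 + 2*7*(1 + √7))*(-113) = (154 + (14 + 14*√7))*(-113) = (168 + 14*√7)*(-113) = -18984 - 1582*√7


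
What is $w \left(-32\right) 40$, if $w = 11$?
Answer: $-14080$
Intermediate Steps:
$w \left(-32\right) 40 = 11 \left(-32\right) 40 = \left(-352\right) 40 = -14080$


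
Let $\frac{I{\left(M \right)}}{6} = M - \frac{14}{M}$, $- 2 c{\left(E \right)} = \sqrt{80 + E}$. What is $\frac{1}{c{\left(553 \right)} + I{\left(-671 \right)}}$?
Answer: $- \frac{2416818536}{9729713872541} + \frac{900482 \sqrt{633}}{29189141617623} \approx -0.00024762$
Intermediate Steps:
$c{\left(E \right)} = - \frac{\sqrt{80 + E}}{2}$
$I{\left(M \right)} = - \frac{84}{M} + 6 M$ ($I{\left(M \right)} = 6 \left(M - \frac{14}{M}\right) = - \frac{84}{M} + 6 M$)
$\frac{1}{c{\left(553 \right)} + I{\left(-671 \right)}} = \frac{1}{- \frac{\sqrt{80 + 553}}{2} + \left(- \frac{84}{-671} + 6 \left(-671\right)\right)} = \frac{1}{- \frac{\sqrt{633}}{2} - \frac{2701362}{671}} = \frac{1}{- \frac{2701362}{671} - \frac{\sqrt{633}}{2}}$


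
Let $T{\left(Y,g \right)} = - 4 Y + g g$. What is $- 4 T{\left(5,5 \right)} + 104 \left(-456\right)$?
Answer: $-47444$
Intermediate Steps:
$T{\left(Y,g \right)} = g^{2} - 4 Y$ ($T{\left(Y,g \right)} = - 4 Y + g^{2} = g^{2} - 4 Y$)
$- 4 T{\left(5,5 \right)} + 104 \left(-456\right) = - 4 \left(5^{2} - 20\right) + 104 \left(-456\right) = - 4 \left(25 - 20\right) - 47424 = \left(-4\right) 5 - 47424 = -20 - 47424 = -47444$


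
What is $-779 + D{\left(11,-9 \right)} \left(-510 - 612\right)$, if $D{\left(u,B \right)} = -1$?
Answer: $343$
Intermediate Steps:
$-779 + D{\left(11,-9 \right)} \left(-510 - 612\right) = -779 - \left(-510 - 612\right) = -779 - -1122 = -779 + 1122 = 343$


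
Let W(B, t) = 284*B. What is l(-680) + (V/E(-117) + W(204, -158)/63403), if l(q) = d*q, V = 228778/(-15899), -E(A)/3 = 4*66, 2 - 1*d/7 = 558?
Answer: 1352713007716451/511121052 ≈ 2.6466e+6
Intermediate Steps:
d = -3892 (d = 14 - 7*558 = 14 - 3906 = -3892)
E(A) = -792 (E(A) = -12*66 = -3*264 = -792)
V = -228778/15899 (V = 228778*(-1/15899) = -228778/15899 ≈ -14.389)
l(q) = -3892*q
l(-680) + (V/E(-117) + W(204, -158)/63403) = -3892*(-680) + (-228778/15899/(-792) + (284*204)/63403) = 2646560 + (-228778/15899*(-1/792) + 57936*(1/63403)) = 2646560 + (10399/572364 + 816/893) = 2646560 + 476335331/511121052 = 1352713007716451/511121052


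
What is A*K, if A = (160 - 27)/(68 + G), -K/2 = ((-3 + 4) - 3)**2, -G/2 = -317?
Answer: -532/351 ≈ -1.5157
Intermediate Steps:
G = 634 (G = -2*(-317) = 634)
K = -8 (K = -2*((-3 + 4) - 3)**2 = -2*(1 - 3)**2 = -2*(-2)**2 = -2*4 = -8)
A = 133/702 (A = (160 - 27)/(68 + 634) = 133/702 ≈ 0.18946)
A*K = (133/702)*(-8) = -532/351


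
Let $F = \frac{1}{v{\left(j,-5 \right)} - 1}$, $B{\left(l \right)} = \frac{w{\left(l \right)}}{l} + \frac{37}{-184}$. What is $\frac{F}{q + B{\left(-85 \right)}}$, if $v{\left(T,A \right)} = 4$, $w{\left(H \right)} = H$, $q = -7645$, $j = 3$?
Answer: $- \frac{184}{4219599} \approx -4.3606 \cdot 10^{-5}$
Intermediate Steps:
$B{\left(l \right)} = \frac{147}{184}$ ($B{\left(l \right)} = \frac{l}{l} + \frac{37}{-184} = 1 + 37 \left(- \frac{1}{184}\right) = 1 - \frac{37}{184} = \frac{147}{184}$)
$F = \frac{1}{3}$ ($F = \frac{1}{4 - 1} = \frac{1}{3} \approx 0.33333$)
$\frac{F}{q + B{\left(-85 \right)}} = \frac{1}{3 \left(-7645 + \frac{147}{184}\right)} = \frac{1}{3 \left(- \frac{1406533}{184}\right)} = \frac{1}{3} \left(- \frac{184}{1406533}\right) = - \frac{184}{4219599}$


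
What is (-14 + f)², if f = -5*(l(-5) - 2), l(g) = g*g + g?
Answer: 10816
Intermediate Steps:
l(g) = g + g² (l(g) = g² + g = g + g²)
f = -90 (f = -5*(-5*(1 - 5) - 2) = -5*(-5*(-4) - 2) = -5*(20 - 2) = -5*18 = -90)
(-14 + f)² = (-14 - 90)² = (-104)² = 10816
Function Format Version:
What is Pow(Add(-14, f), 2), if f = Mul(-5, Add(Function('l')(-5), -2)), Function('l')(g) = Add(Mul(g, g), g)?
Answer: 10816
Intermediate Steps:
Function('l')(g) = Add(g, Pow(g, 2)) (Function('l')(g) = Add(Pow(g, 2), g) = Add(g, Pow(g, 2)))
f = -90 (f = Mul(-5, Add(Mul(-5, Add(1, -5)), -2)) = Mul(-5, Add(Mul(-5, -4), -2)) = Mul(-5, Add(20, -2)) = Mul(-5, 18) = -90)
Pow(Add(-14, f), 2) = Pow(Add(-14, -90), 2) = Pow(-104, 2) = 10816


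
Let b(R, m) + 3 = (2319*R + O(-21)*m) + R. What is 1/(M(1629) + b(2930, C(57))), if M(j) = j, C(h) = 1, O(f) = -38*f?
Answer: 1/6800024 ≈ 1.4706e-7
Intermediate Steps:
b(R, m) = -3 + 798*m + 2320*R (b(R, m) = -3 + ((2319*R + (-38*(-21))*m) + R) = -3 + ((2319*R + 798*m) + R) = -3 + ((798*m + 2319*R) + R) = -3 + (798*m + 2320*R) = -3 + 798*m + 2320*R)
1/(M(1629) + b(2930, C(57))) = 1/(1629 + (-3 + 798*1 + 2320*2930)) = 1/(1629 + (-3 + 798 + 6797600)) = 1/(1629 + 6798395) = 1/6800024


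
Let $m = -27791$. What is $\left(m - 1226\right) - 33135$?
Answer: $-62152$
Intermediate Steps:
$\left(m - 1226\right) - 33135 = \left(-27791 - 1226\right) - 33135 = -29017 - 33135 = -62152$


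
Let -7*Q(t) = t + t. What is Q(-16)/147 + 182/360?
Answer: 33133/61740 ≈ 0.53665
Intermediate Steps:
Q(t) = -2*t/7 (Q(t) = -(t + t)/7 = -2*t/7)
Q(-16)/147 + 182/360 = -2/7*(-16)/147 + 182/360 = (32/7)*(1/147) + 182*(1/360) = 32/1029 + 91/180 = 33133/61740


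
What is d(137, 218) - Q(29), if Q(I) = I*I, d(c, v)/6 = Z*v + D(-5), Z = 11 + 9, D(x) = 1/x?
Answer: 126589/5 ≈ 25318.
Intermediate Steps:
D(x) = 1/x
Z = 20
d(c, v) = -6/5 + 120*v (d(c, v) = 6*(20*v + 1/(-5)) = 6*(20*v - 1/5) = 6*(-1/5 + 20*v) = -6/5 + 120*v)
Q(I) = I**2
d(137, 218) - Q(29) = (-6/5 + 120*218) - 1*29**2 = (-6/5 + 26160) - 1*841 = 130794/5 - 841 = 126589/5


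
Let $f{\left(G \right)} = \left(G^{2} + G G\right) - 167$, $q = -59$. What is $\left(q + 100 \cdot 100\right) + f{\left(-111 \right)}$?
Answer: $34416$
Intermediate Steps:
$f{\left(G \right)} = -167 + 2 G^{2}$ ($f{\left(G \right)} = \left(G^{2} + G^{2}\right) - 167 = 2 G^{2} - 167 = -167 + 2 G^{2}$)
$\left(q + 100 \cdot 100\right) + f{\left(-111 \right)} = \left(-59 + 100 \cdot 100\right) - \left(167 - 2 \left(-111\right)^{2}\right) = \left(-59 + 10000\right) + \left(-167 + 2 \cdot 12321\right) = 9941 + \left(-167 + 24642\right) = 9941 + 24475 = 34416$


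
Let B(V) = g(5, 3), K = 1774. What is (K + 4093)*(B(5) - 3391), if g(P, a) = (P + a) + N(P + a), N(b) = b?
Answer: -19801125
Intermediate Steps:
g(P, a) = 2*P + 2*a (g(P, a) = (P + a) + (P + a) = 2*P + 2*a)
B(V) = 16 (B(V) = 2*5 + 2*3 = 10 + 6 = 16)
(K + 4093)*(B(5) - 3391) = (1774 + 4093)*(16 - 3391) = 5867*(-3375) = -19801125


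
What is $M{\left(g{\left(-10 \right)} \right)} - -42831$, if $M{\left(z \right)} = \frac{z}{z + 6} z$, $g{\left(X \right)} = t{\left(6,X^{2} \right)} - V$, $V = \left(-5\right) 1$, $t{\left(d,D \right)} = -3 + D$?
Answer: $\frac{128782}{3} \approx 42927.0$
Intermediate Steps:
$V = -5$
$g{\left(X \right)} = 2 + X^{2}$ ($g{\left(X \right)} = \left(-3 + X^{2}\right) - -5 = \left(-3 + X^{2}\right) + 5 = 2 + X^{2}$)
$M{\left(z \right)} = \frac{z^{2}}{6 + z}$ ($M{\left(z \right)} = \frac{z}{6 + z} z = \frac{z^{2}}{6 + z}$)
$M{\left(g{\left(-10 \right)} \right)} - -42831 = \frac{\left(2 + \left(-10\right)^{2}\right)^{2}}{6 + \left(2 + \left(-10\right)^{2}\right)} - -42831 = \frac{\left(2 + 100\right)^{2}}{6 + \left(2 + 100\right)} + 42831 = \frac{102^{2}}{6 + 102} + 42831 = \frac{10404}{108} + 42831 = 10404 \cdot \frac{1}{108} + 42831 = \frac{289}{3} + 42831 = \frac{128782}{3}$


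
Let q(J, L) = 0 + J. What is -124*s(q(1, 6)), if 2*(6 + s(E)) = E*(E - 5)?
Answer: 992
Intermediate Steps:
q(J, L) = J
s(E) = -6 + E*(-5 + E)/2 (s(E) = -6 + (E*(E - 5))/2 = -6 + (E*(-5 + E))/2 = -6 + E*(-5 + E)/2)
-124*s(q(1, 6)) = -124*(-6 + (1/2)*1**2 - 5/2*1) = -124*(-6 + (1/2)*1 - 5/2) = -124*(-6 + 1/2 - 5/2) = -124*(-8) = 992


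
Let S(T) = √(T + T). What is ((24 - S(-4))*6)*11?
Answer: 1584 - 132*I*√2 ≈ 1584.0 - 186.68*I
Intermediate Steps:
S(T) = √2*√T (S(T) = √(2*T) = √2*√T)
((24 - S(-4))*6)*11 = ((24 - √2*√(-4))*6)*11 = ((24 - √2*2*I)*6)*11 = ((24 - 2*I*√2)*6)*11 = (144 - 12*I*√2)*11 = 1584 - 132*I*√2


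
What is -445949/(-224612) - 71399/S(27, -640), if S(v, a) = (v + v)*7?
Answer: -7934251733/42451668 ≈ -186.90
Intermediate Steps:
S(v, a) = 14*v (S(v, a) = (2*v)*7 = 14*v)
-445949/(-224612) - 71399/S(27, -640) = -445949/(-224612) - 71399/(14*27) = -445949*(-1/224612) - 71399/378 = 445949/224612 - 71399*1/378 = 445949/224612 - 71399/378 = -7934251733/42451668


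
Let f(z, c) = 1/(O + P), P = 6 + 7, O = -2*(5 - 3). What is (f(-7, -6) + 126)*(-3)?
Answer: -1135/3 ≈ -378.33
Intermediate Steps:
O = -4 (O = -2*2 = -4)
P = 13
f(z, c) = ⅑ (f(z, c) = 1/(-4 + 13) = 1/9 = ⅑)
(f(-7, -6) + 126)*(-3) = (⅑ + 126)*(-3) = (1135/9)*(-3) = -1135/3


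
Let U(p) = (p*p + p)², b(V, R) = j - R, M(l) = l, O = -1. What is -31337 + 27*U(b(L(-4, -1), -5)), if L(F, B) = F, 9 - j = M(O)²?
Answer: 863011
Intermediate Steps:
j = 8 (j = 9 - 1*(-1)² = 9 - 1*1 = 9 - 1 = 8)
b(V, R) = 8 - R
U(p) = (p + p²)² (U(p) = (p² + p)² = (p + p²)²)
-31337 + 27*U(b(L(-4, -1), -5)) = -31337 + 27*((8 - 1*(-5))²*(1 + (8 - 1*(-5)))²) = -31337 + 27*((8 + 5)²*(1 + (8 + 5))²) = -31337 + 27*(13²*(1 + 13)²) = -31337 + 27*(169*14²) = -31337 + 27*(169*196) = -31337 + 27*33124 = -31337 + 894348 = 863011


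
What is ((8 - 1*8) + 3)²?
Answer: 9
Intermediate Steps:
((8 - 1*8) + 3)² = ((8 - 8) + 3)² = (0 + 3)² = 3² = 9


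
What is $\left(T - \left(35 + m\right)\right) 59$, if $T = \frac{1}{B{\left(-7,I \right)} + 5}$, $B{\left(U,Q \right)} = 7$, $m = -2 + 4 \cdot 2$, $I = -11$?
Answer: $- \frac{28969}{12} \approx -2414.1$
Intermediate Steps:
$m = 6$ ($m = -2 + 8 = 6$)
$T = \frac{1}{12}$ ($T = \frac{1}{7 + 5} = \frac{1}{12} \approx 0.083333$)
$\left(T - \left(35 + m\right)\right) 59 = \left(\frac{1}{12} - 41\right) 59 = \left(- \frac{491}{12}\right) 59 = - \frac{28969}{12}$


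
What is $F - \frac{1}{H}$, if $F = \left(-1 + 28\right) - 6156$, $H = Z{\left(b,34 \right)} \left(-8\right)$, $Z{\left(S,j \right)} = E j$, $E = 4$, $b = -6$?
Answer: $- \frac{6668351}{1088} \approx -6129.0$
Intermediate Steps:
$Z{\left(S,j \right)} = 4 j$
$H = -1088$ ($H = 4 \cdot 34 \left(-8\right) = 136 \left(-8\right) = -1088$)
$F = -6129$ ($F = 27 - 6156 = -6129$)
$F - \frac{1}{H} = -6129 - \frac{1}{-1088} = -6129 - - \frac{1}{1088} = -6129 + \frac{1}{1088} = - \frac{6668351}{1088}$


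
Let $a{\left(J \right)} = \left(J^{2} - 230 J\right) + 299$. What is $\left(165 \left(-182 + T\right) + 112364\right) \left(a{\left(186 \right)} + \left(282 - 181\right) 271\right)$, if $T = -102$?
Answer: $1276410944$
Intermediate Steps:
$a{\left(J \right)} = 299 + J^{2} - 230 J$
$\left(165 \left(-182 + T\right) + 112364\right) \left(a{\left(186 \right)} + \left(282 - 181\right) 271\right) = \left(165 \left(-182 - 102\right) + 112364\right) \left(\left(299 + 186^{2} - 42780\right) + \left(282 - 181\right) 271\right) = \left(165 \left(-284\right) + 112364\right) \left(\left(299 + 34596 - 42780\right) + 101 \cdot 271\right) = \left(-46860 + 112364\right) \left(-7885 + 27371\right) = 65504 \cdot 19486 = 1276410944$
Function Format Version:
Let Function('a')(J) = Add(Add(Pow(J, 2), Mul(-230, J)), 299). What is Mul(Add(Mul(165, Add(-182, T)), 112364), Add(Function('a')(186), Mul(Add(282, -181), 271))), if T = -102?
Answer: 1276410944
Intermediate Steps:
Function('a')(J) = Add(299, Pow(J, 2), Mul(-230, J))
Mul(Add(Mul(165, Add(-182, T)), 112364), Add(Function('a')(186), Mul(Add(282, -181), 271))) = Mul(Add(Mul(165, Add(-182, -102)), 112364), Add(Add(299, Pow(186, 2), Mul(-230, 186)), Mul(Add(282, -181), 271))) = Mul(Add(Mul(165, -284), 112364), Add(Add(299, 34596, -42780), Mul(101, 271))) = Mul(Add(-46860, 112364), Add(-7885, 27371)) = Mul(65504, 19486) = 1276410944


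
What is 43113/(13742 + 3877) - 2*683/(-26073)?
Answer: 54673943/21875247 ≈ 2.4994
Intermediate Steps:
43113/(13742 + 3877) - 2*683/(-26073) = 43113/17619 - 1366*(-1/26073) = 43113*(1/17619) + 1366/26073 = 2053/839 + 1366/26073 = 54673943/21875247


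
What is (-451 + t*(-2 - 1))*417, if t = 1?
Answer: -189318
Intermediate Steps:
(-451 + t*(-2 - 1))*417 = (-451 + 1*(-2 - 1))*417 = (-451 + 1*(-3))*417 = (-451 - 3)*417 = -454*417 = -189318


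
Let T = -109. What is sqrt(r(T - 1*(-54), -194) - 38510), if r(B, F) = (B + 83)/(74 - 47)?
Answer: I*sqrt(3119226)/9 ≈ 196.24*I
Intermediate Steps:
r(B, F) = 83/27 + B/27 (r(B, F) = (83 + B)/27 = (83 + B)*(1/27) = 83/27 + B/27)
sqrt(r(T - 1*(-54), -194) - 38510) = sqrt((83/27 + (-109 - 1*(-54))/27) - 38510) = sqrt((83/27 + (-109 + 54)/27) - 38510) = sqrt((83/27 + (1/27)*(-55)) - 38510) = sqrt((83/27 - 55/27) - 38510) = sqrt(28/27 - 38510) = sqrt(-1039742/27) = I*sqrt(3119226)/9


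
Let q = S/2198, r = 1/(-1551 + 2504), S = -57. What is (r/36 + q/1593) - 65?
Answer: -144596698193/2224565028 ≈ -65.000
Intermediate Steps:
r = 1/953 ≈ 0.0010493
q = -57/2198 ≈ -0.025933
(r/36 + q/1593) - 65 = ((1/953)/36 - 57/2198/1593) - 65 = ((1/953)*(1/36) - 57/2198*1/1593) - 65 = (1/34308 - 19/1167138) - 65 = 28627/2224565028 - 65 = -144596698193/2224565028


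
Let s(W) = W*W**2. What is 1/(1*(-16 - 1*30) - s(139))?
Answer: -1/2685665 ≈ -3.7235e-7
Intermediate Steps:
s(W) = W**3
1/(1*(-16 - 1*30) - s(139)) = 1/(1*(-16 - 1*30) - 1*139**3) = 1/(1*(-16 - 30) - 1*2685619) = 1/(1*(-46) - 2685619) = 1/(-46 - 2685619) = 1/(-2685665) = -1/2685665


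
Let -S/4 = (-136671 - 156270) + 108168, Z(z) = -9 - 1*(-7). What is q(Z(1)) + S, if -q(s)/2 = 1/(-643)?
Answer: 475236158/643 ≈ 7.3909e+5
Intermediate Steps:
Z(z) = -2 (Z(z) = -9 + 7 = -2)
S = 739092 (S = -4*((-136671 - 156270) + 108168) = -4*(-292941 + 108168) = -4*(-184773) = 739092)
q(s) = 2/643 (q(s) = -2/(-643) = -2*(-1/643) = 2/643)
q(Z(1)) + S = 2/643 + 739092 = 475236158/643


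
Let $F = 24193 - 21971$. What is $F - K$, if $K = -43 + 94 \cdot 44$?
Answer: $-1871$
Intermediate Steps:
$F = 2222$
$K = 4093$ ($K = -43 + 4136 = 4093$)
$F - K = 2222 - 4093 = -1871$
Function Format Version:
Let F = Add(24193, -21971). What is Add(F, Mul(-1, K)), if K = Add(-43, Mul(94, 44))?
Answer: -1871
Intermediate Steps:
F = 2222
K = 4093 (K = Add(-43, 4136) = 4093)
Add(F, Mul(-1, K)) = Add(2222, Mul(-1, 4093)) = Add(2222, -4093) = -1871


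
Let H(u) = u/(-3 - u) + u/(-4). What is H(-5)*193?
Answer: -965/4 ≈ -241.25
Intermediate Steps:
H(u) = -u/4 + u/(-3 - u) (H(u) = u/(-3 - u) + u*(-¼) = u/(-3 - u) - u/4 = -u/4 + u/(-3 - u))
H(-5)*193 = -1*(-5)*(7 - 5)/(12 + 4*(-5))*193 = -1*(-5)*2/(12 - 20)*193 = -1*(-5)*2/(-8)*193 = -1*(-5)*(-⅛)*2*193 = -5/4*193 = -965/4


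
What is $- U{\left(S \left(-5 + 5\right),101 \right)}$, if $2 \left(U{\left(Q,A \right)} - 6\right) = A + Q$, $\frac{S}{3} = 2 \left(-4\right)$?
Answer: $- \frac{113}{2} \approx -56.5$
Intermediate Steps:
$S = -24$ ($S = 3 \cdot 2 \left(-4\right) = 3 \left(-8\right) = -24$)
$U{\left(Q,A \right)} = 6 + \frac{A}{2} + \frac{Q}{2}$ ($U{\left(Q,A \right)} = 6 + \frac{A + Q}{2} = 6 + \left(\frac{A}{2} + \frac{Q}{2}\right) = 6 + \frac{A}{2} + \frac{Q}{2}$)
$- U{\left(S \left(-5 + 5\right),101 \right)} = - (6 + \frac{1}{2} \cdot 101 + \frac{\left(-24\right) \left(-5 + 5\right)}{2}) = - (6 + \frac{101}{2} + \frac{\left(-24\right) 0}{2}) = - (6 + \frac{101}{2} + \frac{1}{2} \cdot 0) = - (6 + \frac{101}{2} + 0) = \left(-1\right) \frac{113}{2} = - \frac{113}{2}$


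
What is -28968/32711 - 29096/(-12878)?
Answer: 289354676/210626129 ≈ 1.3738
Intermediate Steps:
-28968/32711 - 29096/(-12878) = -28968*1/32711 - 29096*(-1/12878) = -28968/32711 + 14548/6439 = 289354676/210626129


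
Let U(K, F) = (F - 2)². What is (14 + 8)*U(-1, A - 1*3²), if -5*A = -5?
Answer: 2200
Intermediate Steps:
A = 1 (A = -⅕*(-5) = 1)
U(K, F) = (-2 + F)²
(14 + 8)*U(-1, A - 1*3²) = (14 + 8)*(-2 + (1 - 1*3²))² = 22*(-2 + (1 - 1*9))² = 22*(-2 + (1 - 9))² = 22*(-2 - 8)² = 22*(-10)² = 22*100 = 2200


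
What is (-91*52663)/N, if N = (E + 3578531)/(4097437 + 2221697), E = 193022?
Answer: -30283394399622/3771553 ≈ -8.0294e+6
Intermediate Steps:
N = 3771553/6319134 (N = (193022 + 3578531)/(4097437 + 2221697) = 3771553/6319134 ≈ 0.59685)
(-91*52663)/N = (-91*52663)/(3771553/6319134) = -4792333*6319134/3771553 = -30283394399622/3771553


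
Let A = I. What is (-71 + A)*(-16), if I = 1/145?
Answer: 164704/145 ≈ 1135.9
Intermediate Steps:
I = 1/145 ≈ 0.0068966
A = 1/145 ≈ 0.0068966
(-71 + A)*(-16) = (-71 + 1/145)*(-16) = -10294/145*(-16) = 164704/145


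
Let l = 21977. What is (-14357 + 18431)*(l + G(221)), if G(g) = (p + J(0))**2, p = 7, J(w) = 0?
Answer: 89733924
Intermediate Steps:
G(g) = 49 (G(g) = (7 + 0)**2 = 7**2 = 49)
(-14357 + 18431)*(l + G(221)) = (-14357 + 18431)*(21977 + 49) = 4074*22026 = 89733924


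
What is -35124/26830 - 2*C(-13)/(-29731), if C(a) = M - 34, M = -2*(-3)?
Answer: -522887062/398841365 ≈ -1.3110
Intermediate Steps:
M = 6
C(a) = -28 (C(a) = 6 - 34 = -28)
-35124/26830 - 2*C(-13)/(-29731) = -35124/26830 - 2*(-28)/(-29731) = -35124*1/26830 + 56*(-1/29731) = -17562/13415 - 56/29731 = -522887062/398841365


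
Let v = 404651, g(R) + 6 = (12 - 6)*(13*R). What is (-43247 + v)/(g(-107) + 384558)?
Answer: 60234/62701 ≈ 0.96065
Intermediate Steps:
g(R) = -6 + 78*R (g(R) = -6 + (12 - 6)*(13*R) = -6 + 6*(13*R) = -6 + 78*R)
(-43247 + v)/(g(-107) + 384558) = (-43247 + 404651)/((-6 + 78*(-107)) + 384558) = 361404/((-6 - 8346) + 384558) = 361404/(-8352 + 384558) = 361404/376206 = 361404*(1/376206) = 60234/62701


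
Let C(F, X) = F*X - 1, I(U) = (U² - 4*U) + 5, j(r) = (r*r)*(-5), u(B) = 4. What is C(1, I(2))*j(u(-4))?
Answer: 0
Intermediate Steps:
j(r) = -5*r² (j(r) = r²*(-5) = -5*r²)
I(U) = 5 + U² - 4*U
C(F, X) = -1 + F*X
C(1, I(2))*j(u(-4)) = (-1 + 1*(5 + 2² - 4*2))*(-5*4²) = (-1 + 1*(5 + 4 - 8))*(-5*16) = (-1 + 1*1)*(-80) = (-1 + 1)*(-80) = 0*(-80) = 0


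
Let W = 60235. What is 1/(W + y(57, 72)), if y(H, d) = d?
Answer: 1/60307 ≈ 1.6582e-5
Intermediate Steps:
1/(W + y(57, 72)) = 1/(60235 + 72) = 1/60307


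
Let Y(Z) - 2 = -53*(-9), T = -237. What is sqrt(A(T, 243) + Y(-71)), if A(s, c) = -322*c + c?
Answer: 2*I*sqrt(19381) ≈ 278.43*I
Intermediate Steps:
A(s, c) = -321*c
Y(Z) = 479 (Y(Z) = 2 - 53*(-9) = 2 + 477 = 479)
sqrt(A(T, 243) + Y(-71)) = sqrt(-321*243 + 479) = sqrt(-78003 + 479) = sqrt(-77524) = 2*I*sqrt(19381)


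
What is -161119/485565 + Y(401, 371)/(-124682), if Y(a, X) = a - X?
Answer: -10051603054/30270607665 ≈ -0.33206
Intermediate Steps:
-161119/485565 + Y(401, 371)/(-124682) = -161119/485565 + (401 - 1*371)/(-124682) = -161119*1/485565 + (401 - 371)*(-1/124682) = -161119/485565 + 30*(-1/124682) = -161119/485565 - 15/62341 = -10051603054/30270607665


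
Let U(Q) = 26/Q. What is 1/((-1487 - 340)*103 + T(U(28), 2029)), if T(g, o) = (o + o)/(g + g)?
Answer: -13/2417947 ≈ -5.3765e-6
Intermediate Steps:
T(g, o) = o/g (T(g, o) = (2*o)/((2*g)) = (2*o)*(1/(2*g)) = o/g)
1/((-1487 - 340)*103 + T(U(28), 2029)) = 1/((-1487 - 340)*103 + 2029/((26/28))) = 1/(-1827*103 + 2029/((26*(1/28)))) = 1/(-188181 + 2029/(13/14)) = 1/(-188181 + 2029*(14/13)) = 1/(-188181 + 28406/13) = 1/(-2417947/13) = -13/2417947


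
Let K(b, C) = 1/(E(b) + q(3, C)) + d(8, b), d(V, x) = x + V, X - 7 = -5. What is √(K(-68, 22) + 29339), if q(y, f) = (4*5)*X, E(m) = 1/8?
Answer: √3016940007/321 ≈ 171.11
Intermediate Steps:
X = 2 (X = 7 - 5 = 2)
d(V, x) = V + x
E(m) = ⅛
q(y, f) = 40 (q(y, f) = (4*5)*2 = 20*2 = 40)
K(b, C) = 2576/321 + b (K(b, C) = 1/(⅛ + 40) + (8 + b) = 1/(321/8) + (8 + b) = 8/321 + (8 + b) = 2576/321 + b)
√(K(-68, 22) + 29339) = √((2576/321 - 68) + 29339) = √(-19252/321 + 29339) = √(9398567/321) = √3016940007/321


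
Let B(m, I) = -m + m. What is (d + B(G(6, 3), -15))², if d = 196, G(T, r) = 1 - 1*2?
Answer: 38416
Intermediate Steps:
G(T, r) = -1 (G(T, r) = 1 - 2 = -1)
B(m, I) = 0
(d + B(G(6, 3), -15))² = (196 + 0)² = 196² = 38416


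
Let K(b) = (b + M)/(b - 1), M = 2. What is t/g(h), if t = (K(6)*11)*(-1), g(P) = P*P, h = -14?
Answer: -22/245 ≈ -0.089796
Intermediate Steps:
K(b) = (2 + b)/(-1 + b) (K(b) = (b + 2)/(b - 1) = (2 + b)/(-1 + b))
g(P) = P²
t = -88/5 (t = (((2 + 6)/(-1 + 6))*11)*(-1) = ((8/5)*11)*(-1) = (88/5)*(-1) = -88/5 ≈ -17.600)
t/g(h) = -88/(5*((-14)²)) = -88/5/196 = -88/5*1/196 = -22/245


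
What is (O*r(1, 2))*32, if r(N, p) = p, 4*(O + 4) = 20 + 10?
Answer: 224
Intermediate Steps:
O = 7/2 (O = -4 + (20 + 10)/4 = -4 + (¼)*30 = -4 + 15/2 = 7/2 ≈ 3.5000)
(O*r(1, 2))*32 = ((7/2)*2)*32 = 7*32 = 224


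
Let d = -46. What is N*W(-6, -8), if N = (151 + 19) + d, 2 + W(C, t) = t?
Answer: -1240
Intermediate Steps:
W(C, t) = -2 + t
N = 124 (N = (151 + 19) - 46 = 170 - 46 = 124)
N*W(-6, -8) = 124*(-2 - 8) = 124*(-10) = -1240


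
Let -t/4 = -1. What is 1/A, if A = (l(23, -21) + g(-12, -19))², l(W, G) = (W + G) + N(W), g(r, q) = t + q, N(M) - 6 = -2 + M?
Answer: 1/196 ≈ 0.0051020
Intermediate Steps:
t = 4 (t = -4*(-1) = 4)
N(M) = 4 + M (N(M) = 6 + (-2 + M) = 4 + M)
g(r, q) = 4 + q
l(W, G) = 4 + G + 2*W (l(W, G) = (W + G) + (4 + W) = (G + W) + (4 + W) = 4 + G + 2*W)
A = 196 (A = ((4 - 21 + 2*23) + (4 - 19))² = ((4 - 21 + 46) - 15)² = (29 - 15)² = 14² = 196)
1/A = 1/196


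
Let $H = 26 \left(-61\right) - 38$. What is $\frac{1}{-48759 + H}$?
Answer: $- \frac{1}{50383} \approx -1.9848 \cdot 10^{-5}$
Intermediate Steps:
$H = -1624$ ($H = -1586 - 38 = -1624$)
$\frac{1}{-48759 + H} = \frac{1}{-48759 - 1624} = \frac{1}{-50383} = - \frac{1}{50383}$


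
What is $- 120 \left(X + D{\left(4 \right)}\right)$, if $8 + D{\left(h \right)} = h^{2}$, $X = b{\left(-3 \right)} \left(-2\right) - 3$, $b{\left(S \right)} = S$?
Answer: $-1320$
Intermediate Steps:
$X = 3$ ($X = \left(-3\right) \left(-2\right) - 3 = 6 - 3 = 3$)
$D{\left(h \right)} = -8 + h^{2}$
$- 120 \left(X + D{\left(4 \right)}\right) = - 120 \left(3 - \left(8 - 4^{2}\right)\right) = - 120 \left(3 + \left(-8 + 16\right)\right) = - 120 \left(3 + 8\right) = \left(-120\right) 11 = -1320$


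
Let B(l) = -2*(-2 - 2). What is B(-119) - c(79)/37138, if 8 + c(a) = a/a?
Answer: 297111/37138 ≈ 8.0002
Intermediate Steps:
c(a) = -7 (c(a) = -8 + a/a = -8 + 1 = -7)
B(l) = 8 (B(l) = -2*(-4) = 8)
B(-119) - c(79)/37138 = 8 - (-7)/37138 = 8 - 1*(-7/37138) = 8 + 7/37138 = 297111/37138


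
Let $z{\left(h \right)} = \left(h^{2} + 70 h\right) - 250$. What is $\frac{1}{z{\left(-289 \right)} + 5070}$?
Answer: $\frac{1}{68111} \approx 1.4682 \cdot 10^{-5}$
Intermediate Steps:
$z{\left(h \right)} = -250 + h^{2} + 70 h$
$\frac{1}{z{\left(-289 \right)} + 5070} = \frac{1}{\left(-250 + \left(-289\right)^{2} + 70 \left(-289\right)\right) + 5070} = \frac{1}{\left(-250 + 83521 - 20230\right) + 5070} = \frac{1}{63041 + 5070} = \frac{1}{68111}$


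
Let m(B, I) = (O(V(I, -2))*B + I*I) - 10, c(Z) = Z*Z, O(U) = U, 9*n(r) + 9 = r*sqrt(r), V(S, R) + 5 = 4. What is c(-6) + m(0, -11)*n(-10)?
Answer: -75 - 370*I*sqrt(10)/3 ≈ -75.0 - 390.01*I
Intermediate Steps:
V(S, R) = -1 (V(S, R) = -5 + 4 = -1)
n(r) = -1 + r**(3/2)/9 (n(r) = -1 + (r*sqrt(r))/9 = -1 + r**(3/2)/9)
c(Z) = Z**2
m(B, I) = -10 + I**2 - B (m(B, I) = (-B + I*I) - 10 = (-B + I**2) - 10 = (I**2 - B) - 10 = -10 + I**2 - B)
c(-6) + m(0, -11)*n(-10) = (-6)**2 + (-10 + (-11)**2 - 1*0)*(-1 + (-10)**(3/2)/9) = 36 + (-10 + 121 + 0)*(-1 + (-10*I*sqrt(10))/9) = 36 + 111*(-1 - 10*I*sqrt(10)/9) = 36 + (-111 - 370*I*sqrt(10)/3) = -75 - 370*I*sqrt(10)/3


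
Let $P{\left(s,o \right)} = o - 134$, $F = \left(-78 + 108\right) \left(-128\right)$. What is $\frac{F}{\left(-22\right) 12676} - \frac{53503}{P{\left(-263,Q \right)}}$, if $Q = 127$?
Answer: $\frac{1865064437}{244013} \approx 7643.3$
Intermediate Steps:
$F = -3840$ ($F = 30 \left(-128\right) = -3840$)
$P{\left(s,o \right)} = -134 + o$
$\frac{F}{\left(-22\right) 12676} - \frac{53503}{P{\left(-263,Q \right)}} = - \frac{3840}{\left(-22\right) 12676} - \frac{53503}{-134 + 127} = - \frac{3840}{-278872} - \frac{53503}{-7} = \left(-3840\right) \left(- \frac{1}{278872}\right) - - \frac{53503}{7} = \frac{480}{34859} + \frac{53503}{7} = \frac{1865064437}{244013}$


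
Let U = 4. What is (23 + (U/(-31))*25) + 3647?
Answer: 113670/31 ≈ 3666.8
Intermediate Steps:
(23 + (U/(-31))*25) + 3647 = (23 + (4/(-31))*25) + 3647 = (23 + (4*(-1/31))*25) + 3647 = (23 - 4/31*25) + 3647 = (23 - 100/31) + 3647 = 613/31 + 3647 = 113670/31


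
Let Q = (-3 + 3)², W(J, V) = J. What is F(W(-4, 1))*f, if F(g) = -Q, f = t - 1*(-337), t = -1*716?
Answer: 0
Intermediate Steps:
t = -716
Q = 0 (Q = 0² = 0)
f = -379 (f = -716 - 1*(-337) = -716 + 337 = -379)
F(g) = 0 (F(g) = -1*0 = 0)
F(W(-4, 1))*f = 0*(-379) = 0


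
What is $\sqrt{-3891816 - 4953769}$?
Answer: $i \sqrt{8845585} \approx 2974.2 i$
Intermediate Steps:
$\sqrt{-3891816 - 4953769} = \sqrt{-8845585} = i \sqrt{8845585}$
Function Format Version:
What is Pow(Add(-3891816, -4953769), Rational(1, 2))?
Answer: Mul(I, Pow(8845585, Rational(1, 2))) ≈ Mul(2974.2, I)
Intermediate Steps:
Pow(Add(-3891816, -4953769), Rational(1, 2)) = Pow(-8845585, Rational(1, 2)) = Mul(I, Pow(8845585, Rational(1, 2)))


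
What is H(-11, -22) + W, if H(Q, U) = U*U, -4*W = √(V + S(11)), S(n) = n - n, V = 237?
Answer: 484 - √237/4 ≈ 480.15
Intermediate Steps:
S(n) = 0
W = -√237/4 (W = -√(237 + 0)/4 = -√237/4 ≈ -3.8487)
H(Q, U) = U²
H(-11, -22) + W = (-22)² - √237/4 = 484 - √237/4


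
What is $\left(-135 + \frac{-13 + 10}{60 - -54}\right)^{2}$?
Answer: $\frac{26327161}{1444} \approx 18232.0$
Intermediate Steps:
$\left(-135 + \frac{-13 + 10}{60 - -54}\right)^{2} = \left(-135 - \frac{3}{60 + 54}\right)^{2} = \left(-135 - \frac{3}{114}\right)^{2} = \left(-135 - \frac{1}{38}\right)^{2} = \left(- \frac{5131}{38}\right)^{2} = \frac{26327161}{1444}$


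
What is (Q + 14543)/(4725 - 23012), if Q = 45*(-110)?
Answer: -9593/18287 ≈ -0.52458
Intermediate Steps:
Q = -4950
(Q + 14543)/(4725 - 23012) = (-4950 + 14543)/(4725 - 23012) = 9593/(-18287) = 9593*(-1/18287) = -9593/18287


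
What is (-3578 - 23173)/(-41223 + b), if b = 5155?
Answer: 26751/36068 ≈ 0.74168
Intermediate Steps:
(-3578 - 23173)/(-41223 + b) = (-3578 - 23173)/(-41223 + 5155) = -26751/(-36068) = -26751*(-1/36068) = 26751/36068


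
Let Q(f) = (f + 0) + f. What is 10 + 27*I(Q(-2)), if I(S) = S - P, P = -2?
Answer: -44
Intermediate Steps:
Q(f) = 2*f (Q(f) = f + f = 2*f)
I(S) = 2 + S (I(S) = S - 1*(-2) = S + 2 = 2 + S)
10 + 27*I(Q(-2)) = 10 + 27*(2 + 2*(-2)) = 10 + 27*(2 - 4) = 10 + 27*(-2) = 10 - 54 = -44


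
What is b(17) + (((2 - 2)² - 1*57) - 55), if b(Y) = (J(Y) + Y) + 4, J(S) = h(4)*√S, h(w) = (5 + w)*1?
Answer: -91 + 9*√17 ≈ -53.892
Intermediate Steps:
h(w) = 5 + w
J(S) = 9*√S (J(S) = (5 + 4)*√S = 9*√S)
b(Y) = 4 + Y + 9*√Y (b(Y) = (9*√Y + Y) + 4 = (Y + 9*√Y) + 4 = 4 + Y + 9*√Y)
b(17) + (((2 - 2)² - 1*57) - 55) = (4 + 17 + 9*√17) + (((2 - 2)² - 1*57) - 55) = (21 + 9*√17) + ((0² - 57) - 55) = (21 + 9*√17) + ((0 - 57) - 55) = (21 + 9*√17) + (-57 - 55) = (21 + 9*√17) - 112 = -91 + 9*√17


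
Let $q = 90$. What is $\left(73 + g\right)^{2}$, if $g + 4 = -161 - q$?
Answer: $33124$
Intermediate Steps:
$g = -255$ ($g = -4 - 251 = -255$)
$\left(73 + g\right)^{2} = \left(73 - 255\right)^{2} = \left(-182\right)^{2} = 33124$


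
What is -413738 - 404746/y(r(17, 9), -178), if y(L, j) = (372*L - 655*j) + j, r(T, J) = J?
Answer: -24774833813/59880 ≈ -4.1374e+5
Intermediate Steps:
y(L, j) = -654*j + 372*L (y(L, j) = (-655*j + 372*L) + j = -654*j + 372*L)
-413738 - 404746/y(r(17, 9), -178) = -413738 - 404746/(-654*(-178) + 372*9) = -413738 - 404746/(116412 + 3348) = -413738 - 404746/119760 = -413738 - 404746*1/119760 = -413738 - 202373/59880 = -24774833813/59880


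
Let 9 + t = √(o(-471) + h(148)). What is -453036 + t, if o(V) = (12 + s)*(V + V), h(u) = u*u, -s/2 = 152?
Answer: -453045 + 2*√74242 ≈ -4.5250e+5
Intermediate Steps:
s = -304 (s = -2*152 = -304)
h(u) = u²
o(V) = -584*V (o(V) = (12 - 304)*(V + V) = -584*V)
t = -9 + 2*√74242 (t = -9 + √(-584*(-471) + 148²) = -9 + √(275064 + 21904) = -9 + √296968 = -9 + 2*√74242 ≈ 535.95)
-453036 + t = -453036 + (-9 + 2*√74242) = -453045 + 2*√74242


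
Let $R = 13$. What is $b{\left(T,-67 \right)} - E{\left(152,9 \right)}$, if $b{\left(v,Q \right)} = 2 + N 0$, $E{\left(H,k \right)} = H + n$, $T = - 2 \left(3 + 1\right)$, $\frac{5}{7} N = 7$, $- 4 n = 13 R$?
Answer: $- \frac{431}{4} \approx -107.75$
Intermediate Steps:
$n = - \frac{169}{4}$ ($n = - \frac{13 \cdot 13}{4} = \left(- \frac{1}{4}\right) 169 = - \frac{169}{4} \approx -42.25$)
$N = \frac{49}{5}$ ($N = \frac{7}{5} \cdot 7 = \frac{49}{5} \approx 9.8$)
$T = -8$ ($T = \left(-2\right) 4 = -8$)
$E{\left(H,k \right)} = - \frac{169}{4} + H$ ($E{\left(H,k \right)} = H - \frac{169}{4} = - \frac{169}{4} + H$)
$b{\left(v,Q \right)} = 2$ ($b{\left(v,Q \right)} = 2 + \frac{49}{5} \cdot 0 = 2 + 0 = 2$)
$b{\left(T,-67 \right)} - E{\left(152,9 \right)} = 2 - \left(- \frac{169}{4} + 152\right) = 2 - \frac{439}{4} = - \frac{431}{4}$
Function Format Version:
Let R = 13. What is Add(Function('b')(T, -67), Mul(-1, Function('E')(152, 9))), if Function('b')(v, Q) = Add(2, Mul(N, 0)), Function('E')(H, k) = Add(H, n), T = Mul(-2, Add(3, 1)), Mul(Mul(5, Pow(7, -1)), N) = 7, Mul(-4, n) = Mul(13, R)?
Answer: Rational(-431, 4) ≈ -107.75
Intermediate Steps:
n = Rational(-169, 4) (n = Mul(Rational(-1, 4), Mul(13, 13)) = Mul(Rational(-1, 4), 169) = Rational(-169, 4) ≈ -42.250)
N = Rational(49, 5) (N = Mul(Rational(7, 5), 7) = Rational(49, 5) ≈ 9.8000)
T = -8 (T = Mul(-2, 4) = -8)
Function('E')(H, k) = Add(Rational(-169, 4), H) (Function('E')(H, k) = Add(H, Rational(-169, 4)) = Add(Rational(-169, 4), H))
Function('b')(v, Q) = 2 (Function('b')(v, Q) = Add(2, Mul(Rational(49, 5), 0)) = Add(2, 0) = 2)
Add(Function('b')(T, -67), Mul(-1, Function('E')(152, 9))) = Add(2, Mul(-1, Add(Rational(-169, 4), 152))) = Add(2, Mul(-1, Rational(439, 4))) = Add(2, Rational(-439, 4)) = Rational(-431, 4)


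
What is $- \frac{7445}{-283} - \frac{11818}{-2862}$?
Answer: $\frac{12326042}{404973} \approx 30.437$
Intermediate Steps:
$- \frac{7445}{-283} - \frac{11818}{-2862} = \left(-7445\right) \left(- \frac{1}{283}\right) - - \frac{5909}{1431} = \frac{7445}{283} + \frac{5909}{1431} = \frac{12326042}{404973}$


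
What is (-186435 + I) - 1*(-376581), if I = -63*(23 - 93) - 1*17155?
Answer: 177401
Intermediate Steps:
I = -12745 (I = -63*(-70) - 17155 = 4410 - 17155 = -12745)
(-186435 + I) - 1*(-376581) = (-186435 - 12745) - 1*(-376581) = -199180 + 376581 = 177401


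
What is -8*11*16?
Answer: -1408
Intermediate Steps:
-8*11*16 = -88*16 = -1408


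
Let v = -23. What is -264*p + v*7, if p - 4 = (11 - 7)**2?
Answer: -5441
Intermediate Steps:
p = 20 (p = 4 + (11 - 7)**2 = 4 + 4**2 = 4 + 16 = 20)
-264*p + v*7 = -264*20 - 23*7 = -5280 - 161 = -5441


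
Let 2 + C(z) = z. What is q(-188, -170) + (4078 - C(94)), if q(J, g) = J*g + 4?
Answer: 35950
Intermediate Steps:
q(J, g) = 4 + J*g
C(z) = -2 + z
q(-188, -170) + (4078 - C(94)) = (4 - 188*(-170)) + (4078 - (-2 + 94)) = (4 + 31960) + (4078 - 1*92) = 31964 + (4078 - 92) = 31964 + 3986 = 35950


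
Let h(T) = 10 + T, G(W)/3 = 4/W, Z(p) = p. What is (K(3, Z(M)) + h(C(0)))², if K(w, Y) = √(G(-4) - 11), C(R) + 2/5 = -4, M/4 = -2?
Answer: 434/25 + 56*I*√14/5 ≈ 17.36 + 41.907*I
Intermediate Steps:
M = -8 (M = 4*(-2) = -8)
C(R) = -22/5 (C(R) = -⅖ - 4 = -22/5)
G(W) = 12/W (G(W) = 3*(4/W) = 12/W)
K(w, Y) = I*√14 (K(w, Y) = √(12/(-4) - 11) = √(12*(-¼) - 11) = √(-3 - 11) = √(-14) = I*√14)
(K(3, Z(M)) + h(C(0)))² = (I*√14 + (10 - 22/5))² = (I*√14 + 28/5)² = (28/5 + I*√14)²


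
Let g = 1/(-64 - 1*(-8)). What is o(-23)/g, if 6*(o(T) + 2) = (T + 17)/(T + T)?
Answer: 2548/23 ≈ 110.78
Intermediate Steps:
o(T) = -2 + (17 + T)/(12*T) (o(T) = -2 + ((T + 17)/(T + T))/6 = -2 + ((17 + T)/((2*T)))/6 = -2 + ((17 + T)*(1/(2*T)))/6 = -2 + ((17 + T)/(2*T))/6 = -2 + (17 + T)/(12*T))
g = -1/56 (g = 1/(-64 + 8) = 1/(-56) = -1/56 ≈ -0.017857)
o(-23)/g = ((1/12)*(17 - 23*(-23))/(-23))/(-1/56) = ((1/12)*(-1/23)*(17 + 529))*(-56) = ((1/12)*(-1/23)*546)*(-56) = -91/46*(-56) = 2548/23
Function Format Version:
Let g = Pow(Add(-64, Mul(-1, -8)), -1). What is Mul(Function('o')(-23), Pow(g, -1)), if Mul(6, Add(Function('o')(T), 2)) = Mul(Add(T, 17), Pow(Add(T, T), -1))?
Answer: Rational(2548, 23) ≈ 110.78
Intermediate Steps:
Function('o')(T) = Add(-2, Mul(Rational(1, 12), Pow(T, -1), Add(17, T))) (Function('o')(T) = Add(-2, Mul(Rational(1, 6), Mul(Add(T, 17), Pow(Add(T, T), -1)))) = Add(-2, Mul(Rational(1, 6), Mul(Add(17, T), Pow(Mul(2, T), -1)))) = Add(-2, Mul(Rational(1, 6), Mul(Add(17, T), Mul(Rational(1, 2), Pow(T, -1))))) = Add(-2, Mul(Rational(1, 6), Mul(Rational(1, 2), Pow(T, -1), Add(17, T)))) = Add(-2, Mul(Rational(1, 12), Pow(T, -1), Add(17, T))))
g = Rational(-1, 56) (g = Pow(Add(-64, 8), -1) = Pow(-56, -1) = Rational(-1, 56) ≈ -0.017857)
Mul(Function('o')(-23), Pow(g, -1)) = Mul(Mul(Rational(1, 12), Pow(-23, -1), Add(17, Mul(-23, -23))), Pow(Rational(-1, 56), -1)) = Mul(Mul(Rational(1, 12), Rational(-1, 23), Add(17, 529)), -56) = Mul(Mul(Rational(1, 12), Rational(-1, 23), 546), -56) = Mul(Rational(-91, 46), -56) = Rational(2548, 23)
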